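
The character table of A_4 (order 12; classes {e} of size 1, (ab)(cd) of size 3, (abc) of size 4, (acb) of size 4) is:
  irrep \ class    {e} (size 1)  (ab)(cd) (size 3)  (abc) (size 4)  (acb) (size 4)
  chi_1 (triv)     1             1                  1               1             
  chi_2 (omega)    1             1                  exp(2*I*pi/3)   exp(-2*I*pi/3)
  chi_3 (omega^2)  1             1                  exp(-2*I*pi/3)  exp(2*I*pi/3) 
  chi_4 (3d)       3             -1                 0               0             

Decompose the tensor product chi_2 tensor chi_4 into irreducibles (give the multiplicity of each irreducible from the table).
chi_2 tensor chi_4 = chi_4 (all other irreducibles have multiplicity 0).

The character of a tensor product is the pointwise product (chi_2 * chi_4)(C) = chi_2(C) * chi_4(C):
  {e}: (1)*(3), (ab)(cd): (1)*(-1), (abc): (exp(2*I*pi/3))*(0), (acb): (exp(-2*I*pi/3))*(0)
so (chi_2 * chi_4) takes values
  {e} -> 3, (ab)(cd) -> -1, (abc) -> 0, (acb) -> 0.
Now take the inner product of this character with each irreducible chi from the table, <chi_2*chi_4, chi> = (1/12) sum_C |C| (chi_2*chi_4)(C) conj(chi(C)):
  <chi_2*chi_4, chi_1> = (1/12)[1*(3)*conj(1) + 3*(-1)*conj(1) + 4*(0)*conj(1) + 4*(0)*conj(1)]
      = (1/12)[(3) + (-3) + (0) + (0)] = 0/12 = 0
  <chi_2*chi_4, chi_2> = (1/12)[1*(3)*conj(1) + 3*(-1)*conj(1) + 4*(0)*conj(exp(2*I*pi/3)) + 4*(0)*conj(exp(-2*I*pi/3))]
      = (1/12)[(3) + (-3) + (0) + (0)] = 0/12 = 0
  <chi_2*chi_4, chi_3> = (1/12)[1*(3)*conj(1) + 3*(-1)*conj(1) + 4*(0)*conj(exp(-2*I*pi/3)) + 4*(0)*conj(exp(2*I*pi/3))]
      = (1/12)[(3) + (-3) + (0) + (0)] = 0/12 = 0
  <chi_2*chi_4, chi_4> = (1/12)[1*(3)*conj(3) + 3*(-1)*conj(-1) + 4*(0)*conj(0) + 4*(0)*conj(0)]
      = (1/12)[(9) + (3) + (0) + (0)] = 12/12 = 1
(Exp terms are combined using exp(i*s)*conj(exp(i*t)) = exp(i*(s-t)), and sums of them are collapsed using the identity that for every m > 1 the m distinct m-th roots of unity sum to 0, e.g. 1 + exp(2*I*pi/3) + exp(-2*I*pi/3) = 0.)
Hence the multiplicities are chi_4: 1. Dimension check: dim(chi_2)*dim(chi_4) = 1*3 = 3 and sum (mult * dim) = 1*3 = 3.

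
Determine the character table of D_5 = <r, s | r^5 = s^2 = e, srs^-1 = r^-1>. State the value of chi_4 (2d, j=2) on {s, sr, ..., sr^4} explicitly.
Conjugacy classes: {e} of size 1, {r^1, r^4} of size 2, {r^2, r^3} of size 2, {s, sr, ..., sr^4} of size 5.
Character table:
  irrep \ class              {e} (size 1)  {r^1, r^4} (size 2)  {r^2, r^3} (size 2)  {s, sr, ..., sr^4} (size 5)
  chi_1 (triv)               1             1                    1                    1                          
  chi_2 (sign: r->1, s->-1)  1             1                    1                    -1                         
  chi_3 (2d, j=1)            2             -1/2 + sqrt(5)/2     -sqrt(5)/2 - 1/2     0                          
  chi_4 (2d, j=2)            2             -sqrt(5)/2 - 1/2     -1/2 + sqrt(5)/2     0                          

Spot check: chi_4 (2d, j=2) on {s, sr, ..., sr^4} = 0.

Why: D_5 has order 2*5 = 10 with 4 conjugacy classes, hence 4 irreducibles. Sum of squared dims 1 + 1 + 4 + 4 = 10 = |G|. Linear characters come from the abelianisation; the 2-dimensional irreps have character r^k -> 2*cos(2*pi*j*k/5), reflections -> 0.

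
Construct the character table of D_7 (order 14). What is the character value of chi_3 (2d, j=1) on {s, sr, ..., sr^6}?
Conjugacy classes: {e} of size 1, {r^1, r^6} of size 2, {r^2, r^5} of size 2, {r^3, r^4} of size 2, {s, sr, ..., sr^6} of size 7.
Character table:
  irrep \ class              {e} (size 1)  {r^1, r^6} (size 2)  {r^2, r^5} (size 2)  {r^3, r^4} (size 2)  {s, sr, ..., sr^6} (size 7)
  chi_1 (triv)               1             1                    1                    1                    1                          
  chi_2 (sign: r->1, s->-1)  1             1                    1                    1                    -1                         
  chi_3 (2d, j=1)            2             2*cos(2*pi/7)        -2*cos(3*pi/7)       -2*cos(pi/7)         0                          
  chi_4 (2d, j=2)            2             -2*cos(3*pi/7)       -2*cos(pi/7)         2*cos(2*pi/7)        0                          
  chi_5 (2d, j=3)            2             -2*cos(pi/7)         2*cos(2*pi/7)        -2*cos(3*pi/7)       0                          

Spot check: chi_3 (2d, j=1) on {s, sr, ..., sr^6} = 0.

Solution. D_7 has order 2*7 = 14 with 5 conjugacy classes, hence 5 irreducibles. Sum of squared dims 1 + 1 + 4 + 4 + 4 = 14 = |G|. Linear characters come from the abelianisation; the 2-dimensional irreps have character r^k -> 2*cos(2*pi*j*k/7), reflections -> 0.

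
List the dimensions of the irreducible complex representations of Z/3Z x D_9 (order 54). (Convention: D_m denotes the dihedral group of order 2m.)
Dimensions: 1, 1, 1, 1, 1, 1, 2, 2, 2, 2, 2, 2, 2, 2, 2, 2, 2, 2

Argument: There are 18 irreducibles (= number of conjugacy classes). Their dimensions d_i satisfy sum d_i^2 = |G| = 54: 1 + 1 + 1 + 1 + 1 + 1 + 4 + 4 + 4 + 4 + 4 + 4 + 4 + 4 + 4 + 4 + 4 + 4 = 54. (For the product with Z/3Z: each of the 3 1-dim characters of Z/3Z tensors with each irrep of D_9, giving 3 copies of each D_9-dimension.)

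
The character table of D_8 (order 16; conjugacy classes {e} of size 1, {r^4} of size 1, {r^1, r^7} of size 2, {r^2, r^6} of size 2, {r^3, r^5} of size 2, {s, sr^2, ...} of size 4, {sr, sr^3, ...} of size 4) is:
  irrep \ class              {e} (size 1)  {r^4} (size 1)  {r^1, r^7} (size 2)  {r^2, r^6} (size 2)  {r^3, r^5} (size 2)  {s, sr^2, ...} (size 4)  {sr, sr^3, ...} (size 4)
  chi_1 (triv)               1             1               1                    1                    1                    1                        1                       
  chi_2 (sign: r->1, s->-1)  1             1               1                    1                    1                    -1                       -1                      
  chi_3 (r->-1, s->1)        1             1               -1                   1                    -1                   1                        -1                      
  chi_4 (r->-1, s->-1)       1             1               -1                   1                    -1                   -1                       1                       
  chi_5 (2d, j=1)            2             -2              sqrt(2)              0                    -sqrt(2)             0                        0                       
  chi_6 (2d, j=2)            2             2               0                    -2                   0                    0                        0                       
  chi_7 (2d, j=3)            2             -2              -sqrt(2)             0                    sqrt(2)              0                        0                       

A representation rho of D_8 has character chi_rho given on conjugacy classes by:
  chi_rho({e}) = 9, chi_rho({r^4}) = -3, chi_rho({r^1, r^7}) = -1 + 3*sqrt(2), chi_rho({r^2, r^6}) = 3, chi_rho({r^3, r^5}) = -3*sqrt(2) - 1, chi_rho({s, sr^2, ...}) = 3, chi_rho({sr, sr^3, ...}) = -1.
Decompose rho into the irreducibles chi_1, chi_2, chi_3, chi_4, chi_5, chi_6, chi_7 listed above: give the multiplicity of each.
Multiplicities: chi_1: 1, chi_2: 0, chi_3: 2, chi_4: 0, chi_5: 3, chi_6: 0, chi_7: 0.

Argument: Use <chi_rho, chi> = (1/|G|) sum_C |C| * chi_rho(C) * conj(chi(C)) with |G| = 16 for each irreducible chi in the table:
  <chi_rho, chi_1> = (1/16)[1*(9)*conj(1) + 1*(-3)*conj(1) + 2*(-1 + 3*sqrt(2))*conj(1) + 2*(3)*conj(1) + 2*(-3*sqrt(2) - 1)*conj(1) + 4*(3)*conj(1) + 4*(-1)*conj(1)]
      = (1/16)[(9) + (-3) + (-2 + 6*sqrt(2)) + (6) + (-6*sqrt(2) - 2) + (12) + (-4)] = 16/16 = 1
  <chi_rho, chi_2> = (1/16)[1*(9)*conj(1) + 1*(-3)*conj(1) + 2*(-1 + 3*sqrt(2))*conj(1) + 2*(3)*conj(1) + 2*(-3*sqrt(2) - 1)*conj(1) + 4*(3)*conj(-1) + 4*(-1)*conj(-1)]
      = (1/16)[(9) + (-3) + (-2 + 6*sqrt(2)) + (6) + (-6*sqrt(2) - 2) + (-12) + (4)] = 0/16 = 0
  <chi_rho, chi_3> = (1/16)[1*(9)*conj(1) + 1*(-3)*conj(1) + 2*(-1 + 3*sqrt(2))*conj(-1) + 2*(3)*conj(1) + 2*(-3*sqrt(2) - 1)*conj(-1) + 4*(3)*conj(1) + 4*(-1)*conj(-1)]
      = (1/16)[(9) + (-3) + (2 - 6*sqrt(2)) + (6) + (2 + 6*sqrt(2)) + (12) + (4)] = 32/16 = 2
  <chi_rho, chi_4> = (1/16)[1*(9)*conj(1) + 1*(-3)*conj(1) + 2*(-1 + 3*sqrt(2))*conj(-1) + 2*(3)*conj(1) + 2*(-3*sqrt(2) - 1)*conj(-1) + 4*(3)*conj(-1) + 4*(-1)*conj(1)]
      = (1/16)[(9) + (-3) + (2 - 6*sqrt(2)) + (6) + (2 + 6*sqrt(2)) + (-12) + (-4)] = 0/16 = 0
  <chi_rho, chi_5> = (1/16)[1*(9)*conj(2) + 1*(-3)*conj(-2) + 2*(-1 + 3*sqrt(2))*conj(sqrt(2)) + 2*(3)*conj(0) + 2*(-3*sqrt(2) - 1)*conj(-sqrt(2)) + 4*(3)*conj(0) + 4*(-1)*conj(0)]
      = (1/16)[(18) + (6) + (12 - 2*sqrt(2)) + (0) + (2*sqrt(2) + 12) + (0) + (0)] = 48/16 = 3
  <chi_rho, chi_6> = (1/16)[1*(9)*conj(2) + 1*(-3)*conj(2) + 2*(-1 + 3*sqrt(2))*conj(0) + 2*(3)*conj(-2) + 2*(-3*sqrt(2) - 1)*conj(0) + 4*(3)*conj(0) + 4*(-1)*conj(0)]
      = (1/16)[(18) + (-6) + (0) + (-12) + (0) + (0) + (0)] = 0/16 = 0
  <chi_rho, chi_7> = (1/16)[1*(9)*conj(2) + 1*(-3)*conj(-2) + 2*(-1 + 3*sqrt(2))*conj(-sqrt(2)) + 2*(3)*conj(0) + 2*(-3*sqrt(2) - 1)*conj(sqrt(2)) + 4*(3)*conj(0) + 4*(-1)*conj(0)]
      = (1/16)[(18) + (6) + (-12 + 2*sqrt(2)) + (0) + (-12 - 2*sqrt(2)) + (0) + (0)] = 0/16 = 0
Dimension check: dim(rho) = sum (mult * dim) = 1*1 + 0*1 + 2*1 + 0*1 + 3*2 + 0*2 + 0*2 = 9 = chi_rho(e) = 9.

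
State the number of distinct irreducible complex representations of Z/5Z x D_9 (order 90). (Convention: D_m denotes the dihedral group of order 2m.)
30

Details: The number of irreducible complex representations of a finite group equals its number of conjugacy classes. For a direct product, #classes(G x H) = #classes(G) * #classes(H). Z/5Z has 5 classes (abelian), D_9 has 6 classes, so 5 * 6 = 30, so Z/5Z x D_9 (order 90) has exactly 30 irreducible complex representations.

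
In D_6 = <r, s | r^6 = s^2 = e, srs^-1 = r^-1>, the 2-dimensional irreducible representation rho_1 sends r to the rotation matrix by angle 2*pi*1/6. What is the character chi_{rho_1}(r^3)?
chi_{rho_1}(r^3) = 2*cos(2*pi*1*3/6) = -2

Reasoning: rho_1(r^3) is rotation by angle 2*pi*1*3/6, whose trace is 2*cos(2*pi*1*3/6) = -2.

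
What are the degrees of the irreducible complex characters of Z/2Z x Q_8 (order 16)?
Dimensions: 1, 1, 1, 1, 1, 1, 1, 1, 2, 2

Argument: There are 10 irreducibles (= number of conjugacy classes). Their dimensions d_i satisfy sum d_i^2 = |G| = 16: 1 + 1 + 1 + 1 + 1 + 1 + 1 + 1 + 4 + 4 = 16. (For the product with Z/2Z: each of the 2 1-dim characters of Z/2Z tensors with each irrep of Q_8, giving 2 copies of each Q_8-dimension.)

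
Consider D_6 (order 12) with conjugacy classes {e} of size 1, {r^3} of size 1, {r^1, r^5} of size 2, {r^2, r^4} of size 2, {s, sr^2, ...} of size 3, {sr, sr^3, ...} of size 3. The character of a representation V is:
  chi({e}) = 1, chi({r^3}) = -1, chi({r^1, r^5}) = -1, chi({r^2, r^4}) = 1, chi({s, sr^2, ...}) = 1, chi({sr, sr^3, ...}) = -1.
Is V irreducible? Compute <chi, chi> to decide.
Irreducible: <chi, chi> = 1.

Why: <chi, chi> = (1/|G|) sum_C |C| * |chi(C)|^2 = (1/12)[1*|1|^2 + 1*|-1|^2 + 2*|-1|^2 + 2*|1|^2 + 3*|1|^2 + 3*|-1|^2]
  = (1/12)[(1) + (1) + (2) + (2) + (3) + (3)] = 12/12 = 1.
A character is irreducible iff <chi, chi> = 1, so this representation is irreducible.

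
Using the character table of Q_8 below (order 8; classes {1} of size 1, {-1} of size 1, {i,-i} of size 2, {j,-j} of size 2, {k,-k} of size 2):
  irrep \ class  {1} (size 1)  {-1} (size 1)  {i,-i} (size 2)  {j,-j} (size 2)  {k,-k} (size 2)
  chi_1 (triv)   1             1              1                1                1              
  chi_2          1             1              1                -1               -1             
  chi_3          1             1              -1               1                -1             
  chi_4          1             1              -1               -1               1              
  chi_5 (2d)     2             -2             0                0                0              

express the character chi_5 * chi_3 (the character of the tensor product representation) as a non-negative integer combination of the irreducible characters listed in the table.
chi_5 tensor chi_3 = chi_5 (all other irreducibles have multiplicity 0).

Explanation: The character of a tensor product is the pointwise product (chi_5 * chi_3)(C) = chi_5(C) * chi_3(C):
  {1}: (2)*(1), {-1}: (-2)*(1), {i,-i}: (0)*(-1), {j,-j}: (0)*(1), {k,-k}: (0)*(-1)
so (chi_5 * chi_3) takes values
  {1} -> 2, {-1} -> -2, {i,-i} -> 0, {j,-j} -> 0, {k,-k} -> 0.
Now take the inner product of this character with each irreducible chi from the table, <chi_5*chi_3, chi> = (1/8) sum_C |C| (chi_5*chi_3)(C) conj(chi(C)):
  <chi_5*chi_3, chi_1> = (1/8)[1*(2)*conj(1) + 1*(-2)*conj(1) + 2*(0)*conj(1) + 2*(0)*conj(1) + 2*(0)*conj(1)]
      = (1/8)[(2) + (-2) + (0) + (0) + (0)] = 0/8 = 0
  <chi_5*chi_3, chi_2> = (1/8)[1*(2)*conj(1) + 1*(-2)*conj(1) + 2*(0)*conj(1) + 2*(0)*conj(-1) + 2*(0)*conj(-1)]
      = (1/8)[(2) + (-2) + (0) + (0) + (0)] = 0/8 = 0
  <chi_5*chi_3, chi_3> = (1/8)[1*(2)*conj(1) + 1*(-2)*conj(1) + 2*(0)*conj(-1) + 2*(0)*conj(1) + 2*(0)*conj(-1)]
      = (1/8)[(2) + (-2) + (0) + (0) + (0)] = 0/8 = 0
  <chi_5*chi_3, chi_4> = (1/8)[1*(2)*conj(1) + 1*(-2)*conj(1) + 2*(0)*conj(-1) + 2*(0)*conj(-1) + 2*(0)*conj(1)]
      = (1/8)[(2) + (-2) + (0) + (0) + (0)] = 0/8 = 0
  <chi_5*chi_3, chi_5> = (1/8)[1*(2)*conj(2) + 1*(-2)*conj(-2) + 2*(0)*conj(0) + 2*(0)*conj(0) + 2*(0)*conj(0)]
      = (1/8)[(4) + (4) + (0) + (0) + (0)] = 8/8 = 1
Hence the multiplicities are chi_5: 1. Dimension check: dim(chi_5)*dim(chi_3) = 2*1 = 2 and sum (mult * dim) = 1*2 = 2.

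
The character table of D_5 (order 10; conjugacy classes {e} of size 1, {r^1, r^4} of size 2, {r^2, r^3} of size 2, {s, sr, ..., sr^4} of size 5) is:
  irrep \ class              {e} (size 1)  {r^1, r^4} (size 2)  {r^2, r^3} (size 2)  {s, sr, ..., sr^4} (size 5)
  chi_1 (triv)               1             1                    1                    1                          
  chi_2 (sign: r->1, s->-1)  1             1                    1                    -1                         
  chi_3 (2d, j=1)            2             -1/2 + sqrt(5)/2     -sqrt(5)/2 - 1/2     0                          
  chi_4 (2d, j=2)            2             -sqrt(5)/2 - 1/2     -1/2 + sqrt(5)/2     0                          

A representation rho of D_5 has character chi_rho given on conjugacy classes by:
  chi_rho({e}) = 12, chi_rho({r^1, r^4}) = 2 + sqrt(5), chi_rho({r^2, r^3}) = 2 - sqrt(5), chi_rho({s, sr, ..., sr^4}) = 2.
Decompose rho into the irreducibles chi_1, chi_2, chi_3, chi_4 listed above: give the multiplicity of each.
Multiplicities: chi_1: 3, chi_2: 1, chi_3: 3, chi_4: 1.

Reasoning: Use <chi_rho, chi> = (1/|G|) sum_C |C| * chi_rho(C) * conj(chi(C)) with |G| = 10 for each irreducible chi in the table:
  <chi_rho, chi_1> = (1/10)[1*(12)*conj(1) + 2*(2 + sqrt(5))*conj(1) + 2*(2 - sqrt(5))*conj(1) + 5*(2)*conj(1)]
      = (1/10)[(12) + (4 + 2*sqrt(5)) + (4 - 2*sqrt(5)) + (10)] = 30/10 = 3
  <chi_rho, chi_2> = (1/10)[1*(12)*conj(1) + 2*(2 + sqrt(5))*conj(1) + 2*(2 - sqrt(5))*conj(1) + 5*(2)*conj(-1)]
      = (1/10)[(12) + (4 + 2*sqrt(5)) + (4 - 2*sqrt(5)) + (-10)] = 10/10 = 1
  <chi_rho, chi_3> = (1/10)[1*(12)*conj(2) + 2*(2 + sqrt(5))*conj(-1/2 + sqrt(5)/2) + 2*(2 - sqrt(5))*conj(-sqrt(5)/2 - 1/2) + 5*(2)*conj(0)]
      = (1/10)[(24) + (sqrt(5) + 3) + (3 - sqrt(5)) + (0)] = 30/10 = 3
  <chi_rho, chi_4> = (1/10)[1*(12)*conj(2) + 2*(2 + sqrt(5))*conj(-sqrt(5)/2 - 1/2) + 2*(2 - sqrt(5))*conj(-1/2 + sqrt(5)/2) + 5*(2)*conj(0)]
      = (1/10)[(24) + (-7 - 3*sqrt(5)) + (-7 + 3*sqrt(5)) + (0)] = 10/10 = 1
Dimension check: dim(rho) = sum (mult * dim) = 3*1 + 1*1 + 3*2 + 1*2 = 12 = chi_rho(e) = 12.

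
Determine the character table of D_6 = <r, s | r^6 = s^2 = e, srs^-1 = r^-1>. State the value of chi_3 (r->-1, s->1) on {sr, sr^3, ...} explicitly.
Conjugacy classes: {e} of size 1, {r^3} of size 1, {r^1, r^5} of size 2, {r^2, r^4} of size 2, {s, sr^2, ...} of size 3, {sr, sr^3, ...} of size 3.
Character table:
  irrep \ class              {e} (size 1)  {r^3} (size 1)  {r^1, r^5} (size 2)  {r^2, r^4} (size 2)  {s, sr^2, ...} (size 3)  {sr, sr^3, ...} (size 3)
  chi_1 (triv)               1             1               1                    1                    1                        1                       
  chi_2 (sign: r->1, s->-1)  1             1               1                    1                    -1                       -1                      
  chi_3 (r->-1, s->1)        1             -1              -1                   1                    1                        -1                      
  chi_4 (r->-1, s->-1)       1             -1              -1                   1                    -1                       1                       
  chi_5 (2d, j=1)            2             -2              1                    -1                   0                        0                       
  chi_6 (2d, j=2)            2             2               -1                   -1                   0                        0                       

Spot check: chi_3 (r->-1, s->1) on {sr, sr^3, ...} = -1.

Working: D_6 has order 2*6 = 12 with 6 conjugacy classes, hence 6 irreducibles. Sum of squared dims 1 + 1 + 1 + 1 + 4 + 4 = 12 = |G|. Linear characters come from the abelianisation; the 2-dimensional irreps have character r^k -> 2*cos(2*pi*j*k/6), reflections -> 0.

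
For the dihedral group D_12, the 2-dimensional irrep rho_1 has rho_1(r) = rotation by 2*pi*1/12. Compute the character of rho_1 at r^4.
chi_{rho_1}(r^4) = 2*cos(2*pi*1*4/12) = -1

Derivation: rho_1(r^4) is rotation by angle 2*pi*1*4/12, whose trace is 2*cos(2*pi*1*4/12) = -1.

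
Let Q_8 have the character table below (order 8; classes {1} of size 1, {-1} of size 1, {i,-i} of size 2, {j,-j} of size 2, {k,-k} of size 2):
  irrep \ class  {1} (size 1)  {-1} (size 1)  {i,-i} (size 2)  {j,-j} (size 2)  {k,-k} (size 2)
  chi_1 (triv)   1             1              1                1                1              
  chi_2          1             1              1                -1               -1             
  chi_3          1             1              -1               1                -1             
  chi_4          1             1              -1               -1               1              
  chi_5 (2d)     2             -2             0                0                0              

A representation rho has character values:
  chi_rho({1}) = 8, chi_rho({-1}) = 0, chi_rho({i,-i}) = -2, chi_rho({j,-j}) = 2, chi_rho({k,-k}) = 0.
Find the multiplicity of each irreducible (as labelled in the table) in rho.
Multiplicities: chi_1: 1, chi_2: 0, chi_3: 2, chi_4: 1, chi_5: 2.

Proof sketch: Use <chi_rho, chi> = (1/|G|) sum_C |C| * chi_rho(C) * conj(chi(C)) with |G| = 8 for each irreducible chi in the table:
  <chi_rho, chi_1> = (1/8)[1*(8)*conj(1) + 1*(0)*conj(1) + 2*(-2)*conj(1) + 2*(2)*conj(1) + 2*(0)*conj(1)]
      = (1/8)[(8) + (0) + (-4) + (4) + (0)] = 8/8 = 1
  <chi_rho, chi_2> = (1/8)[1*(8)*conj(1) + 1*(0)*conj(1) + 2*(-2)*conj(1) + 2*(2)*conj(-1) + 2*(0)*conj(-1)]
      = (1/8)[(8) + (0) + (-4) + (-4) + (0)] = 0/8 = 0
  <chi_rho, chi_3> = (1/8)[1*(8)*conj(1) + 1*(0)*conj(1) + 2*(-2)*conj(-1) + 2*(2)*conj(1) + 2*(0)*conj(-1)]
      = (1/8)[(8) + (0) + (4) + (4) + (0)] = 16/8 = 2
  <chi_rho, chi_4> = (1/8)[1*(8)*conj(1) + 1*(0)*conj(1) + 2*(-2)*conj(-1) + 2*(2)*conj(-1) + 2*(0)*conj(1)]
      = (1/8)[(8) + (0) + (4) + (-4) + (0)] = 8/8 = 1
  <chi_rho, chi_5> = (1/8)[1*(8)*conj(2) + 1*(0)*conj(-2) + 2*(-2)*conj(0) + 2*(2)*conj(0) + 2*(0)*conj(0)]
      = (1/8)[(16) + (0) + (0) + (0) + (0)] = 16/8 = 2
Dimension check: dim(rho) = sum (mult * dim) = 1*1 + 0*1 + 2*1 + 1*1 + 2*2 = 8 = chi_rho(e) = 8.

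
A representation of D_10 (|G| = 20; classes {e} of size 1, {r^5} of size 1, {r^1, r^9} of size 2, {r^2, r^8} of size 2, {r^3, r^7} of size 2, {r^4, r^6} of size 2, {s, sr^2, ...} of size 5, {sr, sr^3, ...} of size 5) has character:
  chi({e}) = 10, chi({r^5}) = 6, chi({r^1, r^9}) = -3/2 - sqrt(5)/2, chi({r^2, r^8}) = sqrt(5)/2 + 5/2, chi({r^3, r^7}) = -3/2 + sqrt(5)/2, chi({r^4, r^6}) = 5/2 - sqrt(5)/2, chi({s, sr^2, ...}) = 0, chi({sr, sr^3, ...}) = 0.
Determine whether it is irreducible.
Not irreducible (reducible): <chi, chi> = 9 > 1.

Reasoning: <chi, chi> = (1/|G|) sum_C |C| * |chi(C)|^2 = (1/20)[1*|10|^2 + 1*|6|^2 + 2*|-3/2 - sqrt(5)/2|^2 + 2*|sqrt(5)/2 + 5/2|^2 + 2*|-3/2 + sqrt(5)/2|^2 + 2*|5/2 - sqrt(5)/2|^2 + 5*|0|^2 + 5*|0|^2]
  = (1/20)[(100) + (36) + (3*sqrt(5) + 7) + (5*sqrt(5) + 15) + (7 - 3*sqrt(5)) + (15 - 5*sqrt(5)) + (0) + (0)] = 180/20 = 9.
A character is irreducible iff <chi, chi> = 1, so this representation is reducible.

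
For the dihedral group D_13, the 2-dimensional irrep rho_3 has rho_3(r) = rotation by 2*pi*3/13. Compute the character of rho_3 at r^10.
chi_{rho_3}(r^10) = 2*cos(2*pi*3*10/13) = -2*cos(5*pi/13)

Working: rho_3(r^10) is rotation by angle 2*pi*3*10/13, whose trace is 2*cos(2*pi*3*10/13) = -2*cos(5*pi/13).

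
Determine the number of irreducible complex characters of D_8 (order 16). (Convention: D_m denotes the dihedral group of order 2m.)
7

Reasoning: The number of irreducible complex representations of a finite group equals its number of conjugacy classes. D_8 has 7 conjugacy classes (n/2 + 3 for n even), so D_8 (order 16) has exactly 7 irreducible complex representations.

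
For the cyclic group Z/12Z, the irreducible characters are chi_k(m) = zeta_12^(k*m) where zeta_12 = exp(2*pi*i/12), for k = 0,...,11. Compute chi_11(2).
chi_11(2) = zeta_12^22 = exp(-I*pi/3)

Justification: chi_11(2) = zeta_12^(11*2) = zeta_12^22. Since zeta_12^12 = 1, this equals zeta_12^10 = exp(2*pi*i*10/12) = exp(-I*pi/3).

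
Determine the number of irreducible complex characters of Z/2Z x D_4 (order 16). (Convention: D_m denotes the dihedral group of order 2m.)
10

Justification: The number of irreducible complex representations of a finite group equals its number of conjugacy classes. For a direct product, #classes(G x H) = #classes(G) * #classes(H). Z/2Z has 2 classes (abelian), D_4 has 5 classes, so 2 * 5 = 10, so Z/2Z x D_4 (order 16) has exactly 10 irreducible complex representations.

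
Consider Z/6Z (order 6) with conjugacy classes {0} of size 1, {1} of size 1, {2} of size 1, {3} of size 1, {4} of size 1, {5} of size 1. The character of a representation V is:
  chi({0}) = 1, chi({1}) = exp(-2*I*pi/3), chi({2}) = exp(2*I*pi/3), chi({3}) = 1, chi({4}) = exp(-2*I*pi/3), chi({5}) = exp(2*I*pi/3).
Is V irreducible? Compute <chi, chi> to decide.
Irreducible: <chi, chi> = 1.

Proof sketch: <chi, chi> = (1/|G|) sum_C |C| * |chi(C)|^2 = (1/6)[1*|1|^2 + 1*|exp(-2*I*pi/3)|^2 + 1*|exp(2*I*pi/3)|^2 + 1*|1|^2 + 1*|exp(-2*I*pi/3)|^2 + 1*|exp(2*I*pi/3)|^2]
  = (1/6)[(1) + (1) + (1) + (1) + (1) + (1)] = 6/6 = 1.
(Exp terms are combined using exp(i*s)*conj(exp(i*t)) = exp(i*(s-t)), and sums of them are collapsed using the identity that for every m > 1 the m distinct m-th roots of unity sum to 0, e.g. 1 + exp(2*I*pi/3) + exp(-2*I*pi/3) = 0.)
A character is irreducible iff <chi, chi> = 1, so this representation is irreducible.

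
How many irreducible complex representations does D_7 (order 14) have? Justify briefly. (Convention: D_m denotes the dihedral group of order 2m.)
5

Details: The number of irreducible complex representations of a finite group equals its number of conjugacy classes. D_7 has 5 conjugacy classes ((n+3)/2 for n odd), so D_7 (order 14) has exactly 5 irreducible complex representations.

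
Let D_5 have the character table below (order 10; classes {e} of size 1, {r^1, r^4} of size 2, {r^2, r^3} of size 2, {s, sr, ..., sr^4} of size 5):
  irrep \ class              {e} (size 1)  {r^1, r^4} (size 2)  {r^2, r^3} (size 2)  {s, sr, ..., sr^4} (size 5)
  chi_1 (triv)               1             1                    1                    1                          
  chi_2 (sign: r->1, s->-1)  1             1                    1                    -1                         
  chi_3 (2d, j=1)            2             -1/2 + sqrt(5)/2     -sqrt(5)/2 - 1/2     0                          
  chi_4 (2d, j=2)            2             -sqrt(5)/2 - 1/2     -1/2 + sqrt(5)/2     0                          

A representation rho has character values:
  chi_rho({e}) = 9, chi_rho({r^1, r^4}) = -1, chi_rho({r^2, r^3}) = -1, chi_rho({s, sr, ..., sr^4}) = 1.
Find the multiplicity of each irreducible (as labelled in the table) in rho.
Multiplicities: chi_1: 1, chi_2: 0, chi_3: 2, chi_4: 2.

Solution. Use <chi_rho, chi> = (1/|G|) sum_C |C| * chi_rho(C) * conj(chi(C)) with |G| = 10 for each irreducible chi in the table:
  <chi_rho, chi_1> = (1/10)[1*(9)*conj(1) + 2*(-1)*conj(1) + 2*(-1)*conj(1) + 5*(1)*conj(1)]
      = (1/10)[(9) + (-2) + (-2) + (5)] = 10/10 = 1
  <chi_rho, chi_2> = (1/10)[1*(9)*conj(1) + 2*(-1)*conj(1) + 2*(-1)*conj(1) + 5*(1)*conj(-1)]
      = (1/10)[(9) + (-2) + (-2) + (-5)] = 0/10 = 0
  <chi_rho, chi_3> = (1/10)[1*(9)*conj(2) + 2*(-1)*conj(-1/2 + sqrt(5)/2) + 2*(-1)*conj(-sqrt(5)/2 - 1/2) + 5*(1)*conj(0)]
      = (1/10)[(18) + (1 - sqrt(5)) + (1 + sqrt(5)) + (0)] = 20/10 = 2
  <chi_rho, chi_4> = (1/10)[1*(9)*conj(2) + 2*(-1)*conj(-sqrt(5)/2 - 1/2) + 2*(-1)*conj(-1/2 + sqrt(5)/2) + 5*(1)*conj(0)]
      = (1/10)[(18) + (1 + sqrt(5)) + (1 - sqrt(5)) + (0)] = 20/10 = 2
Dimension check: dim(rho) = sum (mult * dim) = 1*1 + 0*1 + 2*2 + 2*2 = 9 = chi_rho(e) = 9.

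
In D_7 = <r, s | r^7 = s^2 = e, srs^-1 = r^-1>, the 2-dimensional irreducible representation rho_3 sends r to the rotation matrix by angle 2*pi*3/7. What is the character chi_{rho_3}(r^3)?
chi_{rho_3}(r^3) = 2*cos(2*pi*3*3/7) = -2*cos(3*pi/7)

Derivation: rho_3(r^3) is rotation by angle 2*pi*3*3/7, whose trace is 2*cos(2*pi*3*3/7) = -2*cos(3*pi/7).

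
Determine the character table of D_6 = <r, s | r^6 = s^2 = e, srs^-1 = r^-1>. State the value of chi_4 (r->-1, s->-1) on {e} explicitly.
Conjugacy classes: {e} of size 1, {r^3} of size 1, {r^1, r^5} of size 2, {r^2, r^4} of size 2, {s, sr^2, ...} of size 3, {sr, sr^3, ...} of size 3.
Character table:
  irrep \ class              {e} (size 1)  {r^3} (size 1)  {r^1, r^5} (size 2)  {r^2, r^4} (size 2)  {s, sr^2, ...} (size 3)  {sr, sr^3, ...} (size 3)
  chi_1 (triv)               1             1               1                    1                    1                        1                       
  chi_2 (sign: r->1, s->-1)  1             1               1                    1                    -1                       -1                      
  chi_3 (r->-1, s->1)        1             -1              -1                   1                    1                        -1                      
  chi_4 (r->-1, s->-1)       1             -1              -1                   1                    -1                       1                       
  chi_5 (2d, j=1)            2             -2              1                    -1                   0                        0                       
  chi_6 (2d, j=2)            2             2               -1                   -1                   0                        0                       

Spot check: chi_4 (r->-1, s->-1) on {e} = 1.

Working: D_6 has order 2*6 = 12 with 6 conjugacy classes, hence 6 irreducibles. Sum of squared dims 1 + 1 + 1 + 1 + 4 + 4 = 12 = |G|. Linear characters come from the abelianisation; the 2-dimensional irreps have character r^k -> 2*cos(2*pi*j*k/6), reflections -> 0.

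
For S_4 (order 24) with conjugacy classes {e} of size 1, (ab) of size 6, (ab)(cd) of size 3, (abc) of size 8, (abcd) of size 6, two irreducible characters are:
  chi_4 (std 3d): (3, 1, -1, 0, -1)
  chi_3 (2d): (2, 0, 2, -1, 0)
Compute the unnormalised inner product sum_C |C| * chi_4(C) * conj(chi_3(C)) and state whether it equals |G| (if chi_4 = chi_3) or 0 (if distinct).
Sum = 0; so <chi_4, chi_3> = 0 (distinct irreducibles are orthogonal).

Argument: Compute term by term over conjugacy classes (|C| * chi_4(C) * conj(chi_3(C))):
  1*(3)*conj(2) + 6*(1)*conj(0) + 3*(-1)*conj(2) + 8*(0)*conj(-1) + 6*(-1)*conj(0)
  = (6) + (0) + (-6) + (0) + (0)
  = 0.
Dividing by |G| = 24 gives 0/24 = 0, matching the row-orthogonality relation <chi_4, chi_3> = [chi_4 = chi_3].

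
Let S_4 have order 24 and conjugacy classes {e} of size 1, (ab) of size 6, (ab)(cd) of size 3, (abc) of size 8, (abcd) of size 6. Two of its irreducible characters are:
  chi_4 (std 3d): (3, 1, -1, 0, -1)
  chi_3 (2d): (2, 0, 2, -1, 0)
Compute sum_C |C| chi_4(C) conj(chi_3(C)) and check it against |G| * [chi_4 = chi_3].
Sum = 0; so <chi_4, chi_3> = 0 (distinct irreducibles are orthogonal).

Compute term by term over conjugacy classes (|C| * chi_4(C) * conj(chi_3(C))):
  1*(3)*conj(2) + 6*(1)*conj(0) + 3*(-1)*conj(2) + 8*(0)*conj(-1) + 6*(-1)*conj(0)
  = (6) + (0) + (-6) + (0) + (0)
  = 0.
Dividing by |G| = 24 gives 0/24 = 0, matching the row-orthogonality relation <chi_4, chi_3> = [chi_4 = chi_3].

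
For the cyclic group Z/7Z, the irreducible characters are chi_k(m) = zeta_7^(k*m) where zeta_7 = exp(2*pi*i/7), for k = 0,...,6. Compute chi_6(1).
chi_6(1) = zeta_7^6 = exp(-2*I*pi/7)

Why: chi_6(1) = zeta_7^(6*1) = zeta_7^6. Since zeta_7^7 = 1, this equals zeta_7^6 = exp(2*pi*i*6/7) = exp(-2*I*pi/7).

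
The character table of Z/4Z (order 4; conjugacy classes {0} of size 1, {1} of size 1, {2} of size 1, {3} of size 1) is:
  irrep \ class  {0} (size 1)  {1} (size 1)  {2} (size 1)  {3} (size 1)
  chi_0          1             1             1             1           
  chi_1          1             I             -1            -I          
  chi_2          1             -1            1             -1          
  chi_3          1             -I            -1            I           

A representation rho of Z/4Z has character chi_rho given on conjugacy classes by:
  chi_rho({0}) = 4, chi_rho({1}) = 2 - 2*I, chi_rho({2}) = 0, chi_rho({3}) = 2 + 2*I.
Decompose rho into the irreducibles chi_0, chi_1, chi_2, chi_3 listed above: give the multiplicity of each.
Multiplicities: chi_0: 2, chi_1: 0, chi_2: 0, chi_3: 2.

Justification: Use <chi_rho, chi> = (1/|G|) sum_C |C| * chi_rho(C) * conj(chi(C)) with |G| = 4 for each irreducible chi in the table:
  <chi_rho, chi_0> = (1/4)[1*(4)*conj(1) + 1*(2 - 2*I)*conj(1) + 1*(0)*conj(1) + 1*(2 + 2*I)*conj(1)]
      = (1/4)[(4) + (2 - 2*I) + (0) + (2 + 2*I)] = 8/4 = 2
  <chi_rho, chi_1> = (1/4)[1*(4)*conj(1) + 1*(2 - 2*I)*conj(I) + 1*(0)*conj(-1) + 1*(2 + 2*I)*conj(-I)]
      = (1/4)[(4) + (-2 - 2*I) + (0) + (-2 + 2*I)] = 0/4 = 0
  <chi_rho, chi_2> = (1/4)[1*(4)*conj(1) + 1*(2 - 2*I)*conj(-1) + 1*(0)*conj(1) + 1*(2 + 2*I)*conj(-1)]
      = (1/4)[(4) + (-2 + 2*I) + (0) + (-2 - 2*I)] = 0/4 = 0
  <chi_rho, chi_3> = (1/4)[1*(4)*conj(1) + 1*(2 - 2*I)*conj(-I) + 1*(0)*conj(-1) + 1*(2 + 2*I)*conj(I)]
      = (1/4)[(4) + (2 + 2*I) + (0) + (2 - 2*I)] = 8/4 = 2
(Exp terms are combined using exp(i*s)*conj(exp(i*t)) = exp(i*(s-t)), and sums of them are collapsed using the identity that for every m > 1 the m distinct m-th roots of unity sum to 0, e.g. 1 + exp(2*I*pi/3) + exp(-2*I*pi/3) = 0.)
Dimension check: dim(rho) = sum (mult * dim) = 2*1 + 0*1 + 0*1 + 2*1 = 4 = chi_rho(e) = 4.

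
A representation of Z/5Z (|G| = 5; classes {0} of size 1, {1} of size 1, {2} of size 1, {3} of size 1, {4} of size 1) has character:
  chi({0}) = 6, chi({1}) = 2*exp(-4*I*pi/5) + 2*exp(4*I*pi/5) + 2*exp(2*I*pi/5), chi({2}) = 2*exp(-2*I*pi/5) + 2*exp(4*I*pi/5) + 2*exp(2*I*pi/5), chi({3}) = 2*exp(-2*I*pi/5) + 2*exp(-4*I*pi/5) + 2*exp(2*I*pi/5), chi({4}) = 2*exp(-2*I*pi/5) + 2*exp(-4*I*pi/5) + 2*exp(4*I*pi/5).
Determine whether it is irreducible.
Not irreducible (reducible): <chi, chi> = 12 > 1.

Explanation: <chi, chi> = (1/|G|) sum_C |C| * |chi(C)|^2 = (1/5)[1*|6|^2 + 1*|2*exp(-4*I*pi/5) + 2*exp(4*I*pi/5) + 2*exp(2*I*pi/5)|^2 + 1*|2*exp(-2*I*pi/5) + 2*exp(4*I*pi/5) + 2*exp(2*I*pi/5)|^2 + 1*|2*exp(-2*I*pi/5) + 2*exp(-4*I*pi/5) + 2*exp(2*I*pi/5)|^2 + 1*|2*exp(-2*I*pi/5) + 2*exp(-4*I*pi/5) + 2*exp(4*I*pi/5)|^2]
  = (1/5)[(36) + (12 + 8*exp(-2*I*pi/5) + 4*exp(-4*I*pi/5) + 4*exp(4*I*pi/5) + 8*exp(2*I*pi/5)) + (12 + 8*exp(-4*I*pi/5) + 4*exp(-2*I*pi/5) + 4*exp(2*I*pi/5) + 8*exp(4*I*pi/5)) + (12 + 8*exp(-4*I*pi/5) + 4*exp(-2*I*pi/5) + 4*exp(2*I*pi/5) + 8*exp(4*I*pi/5)) + (12 + 8*exp(-2*I*pi/5) + 4*exp(-4*I*pi/5) + 4*exp(4*I*pi/5) + 8*exp(2*I*pi/5))] = 60/5 = 12.
(Exp terms are combined using exp(i*s)*conj(exp(i*t)) = exp(i*(s-t)), and sums of them are collapsed using the identity that for every m > 1 the m distinct m-th roots of unity sum to 0, e.g. 1 + exp(2*I*pi/3) + exp(-2*I*pi/3) = 0.)
A character is irreducible iff <chi, chi> = 1, so this representation is reducible.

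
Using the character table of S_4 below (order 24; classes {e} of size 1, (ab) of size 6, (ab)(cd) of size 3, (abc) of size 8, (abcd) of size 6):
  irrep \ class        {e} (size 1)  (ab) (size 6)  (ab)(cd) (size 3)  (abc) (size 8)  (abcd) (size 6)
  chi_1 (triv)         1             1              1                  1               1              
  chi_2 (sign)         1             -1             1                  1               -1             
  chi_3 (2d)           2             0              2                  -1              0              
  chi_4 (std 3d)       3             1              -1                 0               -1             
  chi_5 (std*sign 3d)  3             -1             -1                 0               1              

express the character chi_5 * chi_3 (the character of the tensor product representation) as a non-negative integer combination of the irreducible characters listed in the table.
chi_5 tensor chi_3 = chi_4 + chi_5 (all other irreducibles have multiplicity 0).

Derivation: The character of a tensor product is the pointwise product (chi_5 * chi_3)(C) = chi_5(C) * chi_3(C):
  {e}: (3)*(2), (ab): (-1)*(0), (ab)(cd): (-1)*(2), (abc): (0)*(-1), (abcd): (1)*(0)
so (chi_5 * chi_3) takes values
  {e} -> 6, (ab) -> 0, (ab)(cd) -> -2, (abc) -> 0, (abcd) -> 0.
Now take the inner product of this character with each irreducible chi from the table, <chi_5*chi_3, chi> = (1/24) sum_C |C| (chi_5*chi_3)(C) conj(chi(C)):
  <chi_5*chi_3, chi_1> = (1/24)[1*(6)*conj(1) + 6*(0)*conj(1) + 3*(-2)*conj(1) + 8*(0)*conj(1) + 6*(0)*conj(1)]
      = (1/24)[(6) + (0) + (-6) + (0) + (0)] = 0/24 = 0
  <chi_5*chi_3, chi_2> = (1/24)[1*(6)*conj(1) + 6*(0)*conj(-1) + 3*(-2)*conj(1) + 8*(0)*conj(1) + 6*(0)*conj(-1)]
      = (1/24)[(6) + (0) + (-6) + (0) + (0)] = 0/24 = 0
  <chi_5*chi_3, chi_3> = (1/24)[1*(6)*conj(2) + 6*(0)*conj(0) + 3*(-2)*conj(2) + 8*(0)*conj(-1) + 6*(0)*conj(0)]
      = (1/24)[(12) + (0) + (-12) + (0) + (0)] = 0/24 = 0
  <chi_5*chi_3, chi_4> = (1/24)[1*(6)*conj(3) + 6*(0)*conj(1) + 3*(-2)*conj(-1) + 8*(0)*conj(0) + 6*(0)*conj(-1)]
      = (1/24)[(18) + (0) + (6) + (0) + (0)] = 24/24 = 1
  <chi_5*chi_3, chi_5> = (1/24)[1*(6)*conj(3) + 6*(0)*conj(-1) + 3*(-2)*conj(-1) + 8*(0)*conj(0) + 6*(0)*conj(1)]
      = (1/24)[(18) + (0) + (6) + (0) + (0)] = 24/24 = 1
Hence the multiplicities are chi_4: 1, chi_5: 1. Dimension check: dim(chi_5)*dim(chi_3) = 3*2 = 6 and sum (mult * dim) = 1*3 + 1*3 = 6.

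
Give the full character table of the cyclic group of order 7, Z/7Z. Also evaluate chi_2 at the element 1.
Character table of Z/7Z (irreps indexed chi_0,...,chi_6 with chi_k(m) = zeta_7^(k*m), zeta_7 = exp(2*pi*i/7)):
  irrep \ class  {0} (size 1)  {1} (size 1)    {2} (size 1)    {3} (size 1)    {4} (size 1)    {5} (size 1)    {6} (size 1)  
  chi_0          1             1               1               1               1               1               1             
  chi_1          1             exp(2*I*pi/7)   exp(4*I*pi/7)   exp(6*I*pi/7)   exp(-6*I*pi/7)  exp(-4*I*pi/7)  exp(-2*I*pi/7)
  chi_2          1             exp(4*I*pi/7)   exp(-6*I*pi/7)  exp(-2*I*pi/7)  exp(2*I*pi/7)   exp(6*I*pi/7)   exp(-4*I*pi/7)
  chi_3          1             exp(6*I*pi/7)   exp(-2*I*pi/7)  exp(4*I*pi/7)   exp(-4*I*pi/7)  exp(2*I*pi/7)   exp(-6*I*pi/7)
  chi_4          1             exp(-6*I*pi/7)  exp(2*I*pi/7)   exp(-4*I*pi/7)  exp(4*I*pi/7)   exp(-2*I*pi/7)  exp(6*I*pi/7) 
  chi_5          1             exp(-4*I*pi/7)  exp(6*I*pi/7)   exp(2*I*pi/7)   exp(-2*I*pi/7)  exp(-6*I*pi/7)  exp(4*I*pi/7) 
  chi_6          1             exp(-2*I*pi/7)  exp(-4*I*pi/7)  exp(-6*I*pi/7)  exp(6*I*pi/7)   exp(4*I*pi/7)   exp(2*I*pi/7) 

Spot check: chi_2(1) = zeta_7^(2*1) = zeta_7^2 = exp(4*I*pi/7).

Details: Z/7Z is abelian, so all 7 irreducible complex representations are 1-dimensional. They are given by chi_k(m) = zeta_7^(k*m) for k = 0,...,6. Row orthogonality: sum_m chi_k(m) conj(chi_l(m)) = 7 * [k = l].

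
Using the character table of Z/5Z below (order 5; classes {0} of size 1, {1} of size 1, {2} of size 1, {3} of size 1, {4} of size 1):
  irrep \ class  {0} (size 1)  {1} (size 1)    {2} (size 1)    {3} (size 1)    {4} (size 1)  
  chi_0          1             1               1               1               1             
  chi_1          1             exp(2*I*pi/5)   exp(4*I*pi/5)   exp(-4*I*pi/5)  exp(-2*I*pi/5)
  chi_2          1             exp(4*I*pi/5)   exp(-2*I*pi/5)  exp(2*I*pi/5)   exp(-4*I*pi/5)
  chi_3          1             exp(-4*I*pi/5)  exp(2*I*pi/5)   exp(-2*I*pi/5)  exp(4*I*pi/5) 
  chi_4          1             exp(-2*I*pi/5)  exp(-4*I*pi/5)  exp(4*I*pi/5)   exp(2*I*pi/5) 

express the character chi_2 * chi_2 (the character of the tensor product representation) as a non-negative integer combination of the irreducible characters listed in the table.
chi_2 tensor chi_2 = chi_4 (all other irreducibles have multiplicity 0).

Why: The character of a tensor product is the pointwise product (chi_2 * chi_2)(C) = chi_2(C) * chi_2(C):
  {0}: (1)*(1), {1}: (exp(4*I*pi/5))*(exp(4*I*pi/5)), {2}: (exp(-2*I*pi/5))*(exp(-2*I*pi/5)), {3}: (exp(2*I*pi/5))*(exp(2*I*pi/5)), {4}: (exp(-4*I*pi/5))*(exp(-4*I*pi/5))
so (chi_2 * chi_2) takes values
  {0} -> 1, {1} -> exp(-2*I*pi/5), {2} -> exp(-4*I*pi/5), {3} -> exp(4*I*pi/5), {4} -> exp(2*I*pi/5).
Now take the inner product of this character with each irreducible chi from the table, <chi_2*chi_2, chi> = (1/5) sum_C |C| (chi_2*chi_2)(C) conj(chi(C)):
  <chi_2*chi_2, chi_0> = (1/5)[1*(1)*conj(1) + 1*(exp(-2*I*pi/5))*conj(1) + 1*(exp(-4*I*pi/5))*conj(1) + 1*(exp(4*I*pi/5))*conj(1) + 1*(exp(2*I*pi/5))*conj(1)]
      = (1/5)[(1) + (exp(-2*I*pi/5)) + (exp(-4*I*pi/5)) + (exp(4*I*pi/5)) + (exp(2*I*pi/5))] = 0/5 = 0
  <chi_2*chi_2, chi_1> = (1/5)[1*(1)*conj(1) + 1*(exp(-2*I*pi/5))*conj(exp(2*I*pi/5)) + 1*(exp(-4*I*pi/5))*conj(exp(4*I*pi/5)) + 1*(exp(4*I*pi/5))*conj(exp(-4*I*pi/5)) + 1*(exp(2*I*pi/5))*conj(exp(-2*I*pi/5))]
      = (1/5)[(1) + (exp(-4*I*pi/5)) + (exp(2*I*pi/5)) + (exp(-2*I*pi/5)) + (exp(4*I*pi/5))] = 0/5 = 0
  <chi_2*chi_2, chi_2> = (1/5)[1*(1)*conj(1) + 1*(exp(-2*I*pi/5))*conj(exp(4*I*pi/5)) + 1*(exp(-4*I*pi/5))*conj(exp(-2*I*pi/5)) + 1*(exp(4*I*pi/5))*conj(exp(2*I*pi/5)) + 1*(exp(2*I*pi/5))*conj(exp(-4*I*pi/5))]
      = (1/5)[(1) + (exp(4*I*pi/5)) + (exp(-2*I*pi/5)) + (exp(2*I*pi/5)) + (exp(-4*I*pi/5))] = 0/5 = 0
  <chi_2*chi_2, chi_3> = (1/5)[1*(1)*conj(1) + 1*(exp(-2*I*pi/5))*conj(exp(-4*I*pi/5)) + 1*(exp(-4*I*pi/5))*conj(exp(2*I*pi/5)) + 1*(exp(4*I*pi/5))*conj(exp(-2*I*pi/5)) + 1*(exp(2*I*pi/5))*conj(exp(4*I*pi/5))]
      = (1/5)[(1) + (exp(2*I*pi/5)) + (exp(4*I*pi/5)) + (exp(-4*I*pi/5)) + (exp(-2*I*pi/5))] = 0/5 = 0
  <chi_2*chi_2, chi_4> = (1/5)[1*(1)*conj(1) + 1*(exp(-2*I*pi/5))*conj(exp(-2*I*pi/5)) + 1*(exp(-4*I*pi/5))*conj(exp(-4*I*pi/5)) + 1*(exp(4*I*pi/5))*conj(exp(4*I*pi/5)) + 1*(exp(2*I*pi/5))*conj(exp(2*I*pi/5))]
      = (1/5)[(1) + (1) + (1) + (1) + (1)] = 5/5 = 1
(Exp terms are combined using exp(i*s)*conj(exp(i*t)) = exp(i*(s-t)), and sums of them are collapsed using the identity that for every m > 1 the m distinct m-th roots of unity sum to 0, e.g. 1 + exp(2*I*pi/3) + exp(-2*I*pi/3) = 0.)
Hence the multiplicities are chi_4: 1. Dimension check: dim(chi_2)*dim(chi_2) = 1*1 = 1 and sum (mult * dim) = 1*1 = 1.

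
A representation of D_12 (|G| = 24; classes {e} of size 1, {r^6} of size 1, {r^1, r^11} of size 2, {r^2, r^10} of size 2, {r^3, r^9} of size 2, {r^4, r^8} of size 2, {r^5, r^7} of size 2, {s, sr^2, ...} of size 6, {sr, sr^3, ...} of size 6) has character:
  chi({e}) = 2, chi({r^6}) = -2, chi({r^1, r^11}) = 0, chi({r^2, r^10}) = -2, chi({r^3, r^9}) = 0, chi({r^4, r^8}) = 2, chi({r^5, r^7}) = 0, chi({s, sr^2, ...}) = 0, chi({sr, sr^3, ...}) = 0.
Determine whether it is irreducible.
Irreducible: <chi, chi> = 1.

Why: <chi, chi> = (1/|G|) sum_C |C| * |chi(C)|^2 = (1/24)[1*|2|^2 + 1*|-2|^2 + 2*|0|^2 + 2*|-2|^2 + 2*|0|^2 + 2*|2|^2 + 2*|0|^2 + 6*|0|^2 + 6*|0|^2]
  = (1/24)[(4) + (4) + (0) + (8) + (0) + (8) + (0) + (0) + (0)] = 24/24 = 1.
A character is irreducible iff <chi, chi> = 1, so this representation is irreducible.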